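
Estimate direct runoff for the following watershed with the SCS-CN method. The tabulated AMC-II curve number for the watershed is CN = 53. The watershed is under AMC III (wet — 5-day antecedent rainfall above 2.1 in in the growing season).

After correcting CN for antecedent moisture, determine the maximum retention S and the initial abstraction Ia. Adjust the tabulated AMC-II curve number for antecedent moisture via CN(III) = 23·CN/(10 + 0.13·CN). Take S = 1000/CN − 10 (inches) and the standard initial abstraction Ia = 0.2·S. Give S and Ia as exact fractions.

CN(III) from CN(II)=53: (23·53)/(10 + 0.13·53) = 121900/1689 ≈ 72.173
Retention S: 1000/CN − 10 with CN=72.173 → S = 4700/1219 ≈ 3.856 in
Ia = 0.2·(4700/1219) = 940/1219 in ≈ 0.771 in

S = 4700/1219 in ≈ 3.856 in; Ia = 940/1219 in ≈ 0.771 in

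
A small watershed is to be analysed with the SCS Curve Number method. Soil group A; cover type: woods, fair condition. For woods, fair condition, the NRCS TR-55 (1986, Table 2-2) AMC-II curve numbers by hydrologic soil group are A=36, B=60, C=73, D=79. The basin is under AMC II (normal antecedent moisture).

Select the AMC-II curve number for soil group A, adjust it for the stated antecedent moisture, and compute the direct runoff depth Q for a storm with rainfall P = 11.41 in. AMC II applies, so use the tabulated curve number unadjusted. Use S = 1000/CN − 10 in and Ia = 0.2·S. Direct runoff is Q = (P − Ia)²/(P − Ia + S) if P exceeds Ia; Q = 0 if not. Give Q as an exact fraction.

NRCS table: woods, fair condition, soil group A → CN(II) = 36
AMC II — tabulated CN = 36 applies directly.
Retention S: 1000/CN − 10 with CN=36.000 → S = 160/9 ≈ 17.778 in
Initial abstraction Ia = S/5 = (160/9)/5 = 32/9 ≈ 3.556 in
P − Ia = 11.410 − 3.556 = 7069/900 ≈ 7.854 in (> 0, runoff occurs)
Q: (7069/900)² ÷ (23069/900) = 49970761/20762100 in (≈ 2.407 in)

Q = 49970761/20762100 in ≈ 2.407 in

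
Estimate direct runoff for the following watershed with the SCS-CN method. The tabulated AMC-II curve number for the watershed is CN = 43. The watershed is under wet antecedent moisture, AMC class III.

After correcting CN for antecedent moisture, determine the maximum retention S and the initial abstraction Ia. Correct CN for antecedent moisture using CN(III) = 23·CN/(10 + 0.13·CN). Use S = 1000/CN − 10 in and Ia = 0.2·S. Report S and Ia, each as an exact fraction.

S = 5700/989 in ≈ 5.763 in; Ia = 1140/989 in ≈ 1.153 in

Wet (AMC III): CN(III) = 23·43/(10 + 0.13·43) = 989/(1559/100) = 98900/1559 ≈ 63.438
Retention S: 1000/CN − 10 with CN=63.438 → S = 5700/989 ≈ 5.763 in
Initial abstraction Ia = S/5 = (5700/989)/5 = 1140/989 ≈ 1.153 in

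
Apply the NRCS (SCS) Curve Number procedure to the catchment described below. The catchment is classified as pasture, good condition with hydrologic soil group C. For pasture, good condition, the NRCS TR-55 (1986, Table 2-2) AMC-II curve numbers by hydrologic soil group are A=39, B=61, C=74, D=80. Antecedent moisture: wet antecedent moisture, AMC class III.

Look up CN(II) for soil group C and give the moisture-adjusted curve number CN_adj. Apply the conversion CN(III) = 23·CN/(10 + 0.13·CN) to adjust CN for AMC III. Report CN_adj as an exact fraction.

CN_adj = 85100/981 ≈ 86.748

NRCS table: pasture, good condition, soil group C → CN(II) = 74
Adjust CN=74 to AMC III: 23·74/(10 + 0.13·74) → 1702 ÷ (981/50) = 85100/981 ≈ 86.748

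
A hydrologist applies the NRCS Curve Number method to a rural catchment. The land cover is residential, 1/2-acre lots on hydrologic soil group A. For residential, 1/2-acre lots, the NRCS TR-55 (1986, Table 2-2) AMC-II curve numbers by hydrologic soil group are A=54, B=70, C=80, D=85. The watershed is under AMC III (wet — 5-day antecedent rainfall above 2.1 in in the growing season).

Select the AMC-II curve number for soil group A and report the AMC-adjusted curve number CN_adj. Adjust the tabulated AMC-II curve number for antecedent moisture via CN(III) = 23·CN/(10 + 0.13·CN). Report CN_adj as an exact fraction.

CN_adj = 2700/37 ≈ 72.973

NRCS table: residential, 1/2-acre lots, soil group A → CN(II) = 54
Adjust CN=54 to AMC III: 23·54/(10 + 0.13·54) → 1242 ÷ (851/50) = 2700/37 ≈ 72.973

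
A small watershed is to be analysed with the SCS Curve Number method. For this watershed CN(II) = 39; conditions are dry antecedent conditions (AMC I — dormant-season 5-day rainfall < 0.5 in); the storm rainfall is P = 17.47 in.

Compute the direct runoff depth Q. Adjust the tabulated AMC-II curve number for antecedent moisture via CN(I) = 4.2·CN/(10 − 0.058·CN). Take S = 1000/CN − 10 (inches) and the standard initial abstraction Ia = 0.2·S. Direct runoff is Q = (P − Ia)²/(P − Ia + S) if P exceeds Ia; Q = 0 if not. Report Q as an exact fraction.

Q = 673701148849/317017946700 in ≈ 2.125 in

CN(I) from CN(II)=39: (4.2·39)/(10 − 0.058·39) = 81900/3869 ≈ 21.168
Retention S: 1000/CN − 10 with CN=21.168 → S = 30500/819 ≈ 37.241 in
Ia = 0.2·(30500/819) = 6100/819 in ≈ 7.448 in
Excess rainfall: 17.470 − 7.448 = 10.022 in; P > Ia so Q > 0
Q: (820793/81900)² ÷ (3870793/81900) = 673701148849/317017946700 in (≈ 2.125 in)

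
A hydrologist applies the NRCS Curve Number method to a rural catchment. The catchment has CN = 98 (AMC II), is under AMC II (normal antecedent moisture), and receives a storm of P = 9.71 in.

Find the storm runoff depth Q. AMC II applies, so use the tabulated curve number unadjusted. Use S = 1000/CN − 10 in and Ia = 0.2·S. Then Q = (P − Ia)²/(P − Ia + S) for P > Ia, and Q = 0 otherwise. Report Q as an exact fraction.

Q = 2244769641/237057100 in ≈ 9.469 in

CN(II) = 98; AMC II needs no correction.
Retention S: 1000/CN − 10 with CN=98.000 → S = 10/49 ≈ 0.204 in
Ia = 0.2S: 0.2·0.204 = 0.041 in (exactly 2/49)
Since P=9.710 > Ia=0.041: effective rainfall P−Ia = 47379/4900 in
Q: (47379/4900)² ÷ (48379/4900) = 2244769641/237057100 in (≈ 9.469 in)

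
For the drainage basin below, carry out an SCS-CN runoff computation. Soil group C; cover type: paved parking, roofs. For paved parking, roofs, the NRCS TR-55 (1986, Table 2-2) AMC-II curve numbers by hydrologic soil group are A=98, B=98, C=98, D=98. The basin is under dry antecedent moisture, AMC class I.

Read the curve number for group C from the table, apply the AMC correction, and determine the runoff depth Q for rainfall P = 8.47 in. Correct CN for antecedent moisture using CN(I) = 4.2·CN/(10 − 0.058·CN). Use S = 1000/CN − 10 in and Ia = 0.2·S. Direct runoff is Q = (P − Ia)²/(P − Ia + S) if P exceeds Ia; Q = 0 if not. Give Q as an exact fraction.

Q = 742290802969/93799832700 in ≈ 7.914 in

NRCS table: paved parking, roofs, soil group C → CN(II) = 98
Dry (AMC I): CN(I) = 4.2·98/(10 − 0.058·98) = (2058/5)/(1079/250) = 102900/1079 ≈ 95.366
Retention S: 1000/CN − 10 with CN=95.366 → S = 500/1029 ≈ 0.486 in
Initial abstraction Ia = S/5 = (500/1029)/5 = 100/1029 ≈ 0.097 in
Since P=8.470 > Ia=0.097: effective rainfall P−Ia = 861563/102900 in
Runoff Q = (P−Ia)²/(P−Ia+S) = (8.373)²/(8.373+0.486) = 742290802969/93799832700 ≈ 7.914 in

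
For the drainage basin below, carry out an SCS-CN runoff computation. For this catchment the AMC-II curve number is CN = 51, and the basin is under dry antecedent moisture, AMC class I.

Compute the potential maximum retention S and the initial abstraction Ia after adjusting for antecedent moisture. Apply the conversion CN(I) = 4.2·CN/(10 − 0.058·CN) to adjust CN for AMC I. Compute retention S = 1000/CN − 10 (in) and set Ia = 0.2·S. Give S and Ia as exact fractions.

Dry (AMC I): CN(I) = 4.2·51/(10 − 0.058·51) = (1071/5)/(3521/500) = 15300/503 ≈ 30.417
Retention S: 1000/CN − 10 with CN=30.417 → S = 3500/153 ≈ 22.876 in
Initial abstraction Ia = S/5 = (3500/153)/5 = 700/153 ≈ 4.575 in

S = 3500/153 in ≈ 22.876 in; Ia = 700/153 in ≈ 4.575 in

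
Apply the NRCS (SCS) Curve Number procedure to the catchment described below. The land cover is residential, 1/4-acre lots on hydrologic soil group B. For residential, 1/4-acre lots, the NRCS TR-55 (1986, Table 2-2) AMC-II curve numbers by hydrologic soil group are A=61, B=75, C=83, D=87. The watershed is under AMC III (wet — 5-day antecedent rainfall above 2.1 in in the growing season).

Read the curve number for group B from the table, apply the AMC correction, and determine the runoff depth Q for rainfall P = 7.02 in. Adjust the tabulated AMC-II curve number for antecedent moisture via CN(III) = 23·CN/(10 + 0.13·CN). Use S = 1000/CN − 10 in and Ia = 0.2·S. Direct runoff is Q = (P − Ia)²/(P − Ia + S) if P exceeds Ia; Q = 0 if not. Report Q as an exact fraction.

NRCS table: residential, 1/4-acre lots, soil group B → CN(II) = 75
Wet (AMC III): CN(III) = 23·75/(10 + 0.13·75) = 1725/(79/4) = 6900/79 ≈ 87.342
Max retention: S = 1000/(6900/79) − 10 = 100/69 in (≈ 1.449 in)
Ia = 0.2S: 0.2·1.449 = 0.290 in (exactly 20/69)
P − Ia = 7.020 − 0.290 = 23219/3450 ≈ 6.730 in (> 0, runoff occurs)
Q: (23219/3450)² ÷ (28219/3450) = 539121961/97355550 in (≈ 5.538 in)

Q = 539121961/97355550 in ≈ 5.538 in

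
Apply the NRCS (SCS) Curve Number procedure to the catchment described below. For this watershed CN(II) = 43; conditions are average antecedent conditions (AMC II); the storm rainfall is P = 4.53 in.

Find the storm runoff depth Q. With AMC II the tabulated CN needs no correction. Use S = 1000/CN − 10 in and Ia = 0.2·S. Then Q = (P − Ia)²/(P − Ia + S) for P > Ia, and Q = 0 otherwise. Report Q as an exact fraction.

Average conditions: CN = 43 (no AMC adjustment).
Max retention: S = 1000/43 − 10 = 570/43 in (≈ 13.256 in)
Ia = 0.2S: 0.2·13.256 = 2.651 in (exactly 114/43)
Since P=4.530 > Ia=2.651: effective rainfall P−Ia = 8079/4300 in
Q: (8079/4300)² ÷ (65079/4300) = 7252249/31093300 in (≈ 0.233 in)

Q = 7252249/31093300 in ≈ 0.233 in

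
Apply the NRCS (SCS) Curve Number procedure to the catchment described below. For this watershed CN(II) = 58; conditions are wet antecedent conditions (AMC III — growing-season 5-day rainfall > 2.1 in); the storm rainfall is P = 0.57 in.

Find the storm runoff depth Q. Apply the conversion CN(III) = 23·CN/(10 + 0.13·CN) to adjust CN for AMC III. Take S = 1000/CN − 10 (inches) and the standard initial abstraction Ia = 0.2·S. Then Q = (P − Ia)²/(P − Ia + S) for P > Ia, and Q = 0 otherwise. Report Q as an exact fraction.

CN(III) from CN(II)=58: (23·58)/(10 + 0.13·58) = 66700/877 ≈ 76.055
S = 1000/(66700/877) − 10 = 2100/667 in ≈ 3.148 in
Initial abstraction Ia = S/5 = (2100/667)/5 = 420/667 ≈ 0.630 in
P = 0.570 ≤ Ia = 0.630 in: entire storm abstracted, Q = 0.

Q = 0 in ≈ 0.000 in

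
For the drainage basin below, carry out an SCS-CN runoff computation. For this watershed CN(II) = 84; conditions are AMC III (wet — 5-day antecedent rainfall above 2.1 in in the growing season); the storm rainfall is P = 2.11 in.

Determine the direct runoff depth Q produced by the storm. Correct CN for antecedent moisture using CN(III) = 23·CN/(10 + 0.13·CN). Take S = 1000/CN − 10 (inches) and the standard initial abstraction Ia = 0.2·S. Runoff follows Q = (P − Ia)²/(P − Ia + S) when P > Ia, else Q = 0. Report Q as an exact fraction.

CN(III) from CN(II)=84: (23·84)/(10 + 0.13·84) = 48300/523 ≈ 92.352
S = 1000/(48300/523) − 10 = 400/483 in ≈ 0.828 in
Initial abstraction Ia = S/5 = (400/483)/5 = 80/483 ≈ 0.166 in
Excess rainfall: 2.110 − 0.166 = 1.944 in; P > Ia so Q > 0
Q = (93913/48300)²/((93913/48300) + 400/483) = (8819651569/2332890000)/(133913/48300) = 8819651569/6467997900 in ≈ 1.364 in

Q = 8819651569/6467997900 in ≈ 1.364 in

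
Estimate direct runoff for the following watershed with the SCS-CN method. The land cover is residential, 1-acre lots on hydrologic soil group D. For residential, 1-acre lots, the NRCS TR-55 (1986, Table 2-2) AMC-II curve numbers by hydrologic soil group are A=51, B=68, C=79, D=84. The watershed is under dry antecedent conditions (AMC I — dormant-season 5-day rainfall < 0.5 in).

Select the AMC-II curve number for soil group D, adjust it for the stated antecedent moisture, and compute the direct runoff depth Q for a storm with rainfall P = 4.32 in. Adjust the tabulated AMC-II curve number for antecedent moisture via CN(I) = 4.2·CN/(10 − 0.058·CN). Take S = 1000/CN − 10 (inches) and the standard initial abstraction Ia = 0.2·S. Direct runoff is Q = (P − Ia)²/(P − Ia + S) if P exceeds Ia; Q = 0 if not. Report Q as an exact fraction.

NRCS table: residential, 1-acre lots, soil group D → CN(II) = 84
Dry (AMC I): CN(I) = 4.2·84/(10 − 0.058·84) = (1764/5)/(641/125) = 44100/641 ≈ 68.799
S = 1000/(44100/641) − 10 = 2000/441 in ≈ 4.535 in
Ia = 0.2S: 0.2·4.535 = 0.907 in (exactly 400/441)
Excess rainfall: 4.320 − 0.907 = 3.413 in; P > Ia so Q > 0
Q: (37628/11025)² ÷ (87628/11025) = 353966596/241524675 in (≈ 1.466 in)

Q = 353966596/241524675 in ≈ 1.466 in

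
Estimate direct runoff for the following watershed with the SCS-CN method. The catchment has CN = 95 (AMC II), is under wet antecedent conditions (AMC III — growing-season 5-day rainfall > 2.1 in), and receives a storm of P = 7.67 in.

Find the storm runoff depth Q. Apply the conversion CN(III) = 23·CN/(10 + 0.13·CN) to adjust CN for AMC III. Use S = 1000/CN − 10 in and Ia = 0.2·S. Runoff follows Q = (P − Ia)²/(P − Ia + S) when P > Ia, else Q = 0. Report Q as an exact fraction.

Q = 111008246041/14996922300 in ≈ 7.402 in

Adjust CN=95 to AMC III: 23·95/(10 + 0.13·95) → 2185 ÷ (447/20) = 43700/447 ≈ 97.763
Retention S: 1000/CN − 10 with CN=97.763 → S = 100/437 ≈ 0.229 in
Ia = 0.2·(100/437) = 20/437 in ≈ 0.046 in
Excess rainfall: 7.670 − 0.046 = 7.624 in; P > Ia so Q > 0
Q: (333179/43700)² ÷ (343179/43700) = 111008246041/14996922300 in (≈ 7.402 in)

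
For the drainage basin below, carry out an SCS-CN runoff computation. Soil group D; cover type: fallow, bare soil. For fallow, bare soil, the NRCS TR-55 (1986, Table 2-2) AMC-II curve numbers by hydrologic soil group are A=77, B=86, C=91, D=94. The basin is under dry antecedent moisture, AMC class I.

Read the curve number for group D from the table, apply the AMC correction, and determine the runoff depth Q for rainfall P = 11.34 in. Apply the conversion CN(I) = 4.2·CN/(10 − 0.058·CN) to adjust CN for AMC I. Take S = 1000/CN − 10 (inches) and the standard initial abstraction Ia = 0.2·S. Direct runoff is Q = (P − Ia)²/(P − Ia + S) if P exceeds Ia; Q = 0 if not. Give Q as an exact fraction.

Q = 32957860849/3397632350 in ≈ 9.700 in

NRCS table: fallow, bare soil, soil group D → CN(II) = 94
Adjust CN=94 to AMC I: 4.2·94/(10 − 0.058·94) → (1974/5) ÷ (1137/250) = 32900/379 ≈ 86.807
S = 1000/(32900/379) − 10 = 500/329 in ≈ 1.520 in
Ia = 0.2S: 0.2·1.520 = 0.304 in (exactly 100/329)
Since P=11.340 > Ia=0.304: effective rainfall P−Ia = 181543/16450 in
Q = (181543/16450)²/((181543/16450) + 500/329) = (32957860849/270602500)/(206543/16450) = 32957860849/3397632350 in ≈ 9.700 in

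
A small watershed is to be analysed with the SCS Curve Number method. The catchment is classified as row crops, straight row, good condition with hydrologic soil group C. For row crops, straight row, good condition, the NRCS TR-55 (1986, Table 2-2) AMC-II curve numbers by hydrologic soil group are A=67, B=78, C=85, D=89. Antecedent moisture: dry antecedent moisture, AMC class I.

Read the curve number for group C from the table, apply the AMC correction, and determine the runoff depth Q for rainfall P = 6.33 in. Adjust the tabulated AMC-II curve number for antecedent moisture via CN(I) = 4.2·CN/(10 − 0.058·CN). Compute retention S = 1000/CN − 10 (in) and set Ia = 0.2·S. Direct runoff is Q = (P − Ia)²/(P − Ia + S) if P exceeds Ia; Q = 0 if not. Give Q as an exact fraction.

NRCS table: row crops, straight row, good condition, soil group C → CN(II) = 85
Adjust CN=85 to AMC I: 4.2·85/(10 − 0.058·85) → 357 ÷ (507/100) = 11900/169 ≈ 70.414
Retention S: 1000/CN − 10 with CN=70.414 → S = 500/119 ≈ 4.202 in
Initial abstraction Ia = S/5 = (500/119)/5 = 100/119 ≈ 0.840 in
P − Ia = 6.330 − 0.840 = 65327/11900 ≈ 5.490 in (> 0, runoff occurs)
Q: (65327/11900)² ÷ (115327/11900) = 4267616929/1372391300 in (≈ 3.110 in)

Q = 4267616929/1372391300 in ≈ 3.110 in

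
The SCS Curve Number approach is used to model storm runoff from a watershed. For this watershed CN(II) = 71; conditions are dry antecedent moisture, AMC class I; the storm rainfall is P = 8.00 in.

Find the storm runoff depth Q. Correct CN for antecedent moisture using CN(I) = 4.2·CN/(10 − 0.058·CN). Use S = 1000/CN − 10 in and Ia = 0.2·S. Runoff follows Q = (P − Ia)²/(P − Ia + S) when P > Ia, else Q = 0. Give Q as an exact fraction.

Dry (AMC I): CN(I) = 4.2·71/(10 − 0.058·71) = (1491/5)/(2941/500) = 149100/2941 ≈ 50.697
Retention S: 1000/CN − 10 with CN=50.697 → S = 14500/1491 ≈ 9.725 in
Ia = 0.2S: 0.2·9.725 = 1.945 in (exactly 2900/1491)
Excess rainfall: 8.000 − 1.945 = 6.055 in; P > Ia so Q > 0
Q = (9028/1491)²/((9028/1491) + 14500/1491) = (81504784/2223081)/(23528/1491) = 10188098/4385031 in ≈ 2.323 in

Q = 10188098/4385031 in ≈ 2.323 in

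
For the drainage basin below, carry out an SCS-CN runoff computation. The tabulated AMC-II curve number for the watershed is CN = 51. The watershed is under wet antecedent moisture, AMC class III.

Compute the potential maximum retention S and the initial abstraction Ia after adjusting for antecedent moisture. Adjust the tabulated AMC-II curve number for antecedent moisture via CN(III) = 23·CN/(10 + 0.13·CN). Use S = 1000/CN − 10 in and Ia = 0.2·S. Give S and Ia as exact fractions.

Wet (AMC III): CN(III) = 23·51/(10 + 0.13·51) = 1173/(1663/100) = 117300/1663 ≈ 70.535
Retention S: 1000/CN − 10 with CN=70.535 → S = 4900/1173 ≈ 4.177 in
Initial abstraction Ia = S/5 = (4900/1173)/5 = 980/1173 ≈ 0.835 in

S = 4900/1173 in ≈ 4.177 in; Ia = 980/1173 in ≈ 0.835 in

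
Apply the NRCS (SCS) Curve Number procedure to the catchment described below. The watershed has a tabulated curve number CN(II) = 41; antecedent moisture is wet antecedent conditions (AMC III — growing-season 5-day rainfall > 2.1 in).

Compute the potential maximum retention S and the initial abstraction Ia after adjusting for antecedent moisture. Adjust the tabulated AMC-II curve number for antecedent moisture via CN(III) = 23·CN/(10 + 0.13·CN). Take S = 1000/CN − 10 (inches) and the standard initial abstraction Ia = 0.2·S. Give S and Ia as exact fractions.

S = 5900/943 in ≈ 6.257 in; Ia = 1180/943 in ≈ 1.251 in

Wet (AMC III): CN(III) = 23·41/(10 + 0.13·41) = 943/(1533/100) = 94300/1533 ≈ 61.513
S = 1000/(94300/1533) − 10 = 5900/943 in ≈ 6.257 in
Initial abstraction Ia = S/5 = (5900/943)/5 = 1180/943 ≈ 1.251 in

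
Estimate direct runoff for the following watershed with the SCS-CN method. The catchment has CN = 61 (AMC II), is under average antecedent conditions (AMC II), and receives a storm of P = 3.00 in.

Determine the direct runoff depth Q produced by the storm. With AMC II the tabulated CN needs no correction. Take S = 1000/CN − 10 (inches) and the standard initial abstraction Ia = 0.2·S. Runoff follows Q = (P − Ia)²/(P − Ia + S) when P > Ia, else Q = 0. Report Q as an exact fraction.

Q = 245/671 in ≈ 0.365 in

Average conditions: CN = 61 (no AMC adjustment).
S = 1000/61 − 10 = 390/61 in ≈ 6.393 in
Initial abstraction Ia = S/5 = (390/61)/5 = 78/61 ≈ 1.279 in
Since P=3.000 > Ia=1.279: effective rainfall P−Ia = 105/61 in
Runoff Q = (P−Ia)²/(P−Ia+S) = (1.721)²/(1.721+6.393) = 245/671 ≈ 0.365 in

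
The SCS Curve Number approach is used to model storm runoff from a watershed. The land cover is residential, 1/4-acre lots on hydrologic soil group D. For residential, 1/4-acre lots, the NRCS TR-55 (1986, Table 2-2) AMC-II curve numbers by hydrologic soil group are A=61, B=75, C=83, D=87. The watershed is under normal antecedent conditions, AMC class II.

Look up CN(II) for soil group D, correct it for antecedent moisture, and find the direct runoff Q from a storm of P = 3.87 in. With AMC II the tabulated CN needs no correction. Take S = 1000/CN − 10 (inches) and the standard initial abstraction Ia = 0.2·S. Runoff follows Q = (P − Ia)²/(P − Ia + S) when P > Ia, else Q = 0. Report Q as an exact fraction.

Q = 965282761/383400300 in ≈ 2.518 in

NRCS table: residential, 1/4-acre lots, soil group D → CN(II) = 87
Average conditions: CN = 87 (no AMC adjustment).
Retention S: 1000/CN − 10 with CN=87.000 → S = 130/87 ≈ 1.494 in
Ia = 0.2S: 0.2·1.494 = 0.299 in (exactly 26/87)
P − Ia = 3.870 − 0.299 = 31069/8700 ≈ 3.571 in (> 0, runoff occurs)
Q: (31069/8700)² ÷ (44069/8700) = 965282761/383400300 in (≈ 2.518 in)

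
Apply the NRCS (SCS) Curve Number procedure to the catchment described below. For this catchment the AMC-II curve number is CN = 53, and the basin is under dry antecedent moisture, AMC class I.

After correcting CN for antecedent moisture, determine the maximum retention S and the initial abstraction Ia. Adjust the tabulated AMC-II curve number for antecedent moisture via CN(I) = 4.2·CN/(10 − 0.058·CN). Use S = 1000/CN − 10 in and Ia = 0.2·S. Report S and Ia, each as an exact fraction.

Dry (AMC I): CN(I) = 4.2·53/(10 − 0.058·53) = (1113/5)/(3463/500) = 111300/3463 ≈ 32.140
Max retention: S = 1000/(111300/3463) − 10 = 23500/1113 in (≈ 21.114 in)
Ia = 0.2·(23500/1113) = 4700/1113 in ≈ 4.223 in

S = 23500/1113 in ≈ 21.114 in; Ia = 4700/1113 in ≈ 4.223 in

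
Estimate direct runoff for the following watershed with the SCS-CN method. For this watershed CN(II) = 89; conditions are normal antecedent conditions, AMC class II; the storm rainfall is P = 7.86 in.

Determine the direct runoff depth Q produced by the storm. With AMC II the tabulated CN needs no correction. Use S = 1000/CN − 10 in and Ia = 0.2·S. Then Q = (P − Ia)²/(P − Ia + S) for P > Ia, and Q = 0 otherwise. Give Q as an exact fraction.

Q = 1147651129/175227650 in ≈ 6.549 in

Average conditions: CN = 89 (no AMC adjustment).
Retention S: 1000/CN − 10 with CN=89.000 → S = 110/89 ≈ 1.236 in
Ia = 0.2·(110/89) = 22/89 in ≈ 0.247 in
Since P=7.860 > Ia=0.247: effective rainfall P−Ia = 33877/4450 in
Q: (33877/4450)² ÷ (39377/4450) = 1147651129/175227650 in (≈ 6.549 in)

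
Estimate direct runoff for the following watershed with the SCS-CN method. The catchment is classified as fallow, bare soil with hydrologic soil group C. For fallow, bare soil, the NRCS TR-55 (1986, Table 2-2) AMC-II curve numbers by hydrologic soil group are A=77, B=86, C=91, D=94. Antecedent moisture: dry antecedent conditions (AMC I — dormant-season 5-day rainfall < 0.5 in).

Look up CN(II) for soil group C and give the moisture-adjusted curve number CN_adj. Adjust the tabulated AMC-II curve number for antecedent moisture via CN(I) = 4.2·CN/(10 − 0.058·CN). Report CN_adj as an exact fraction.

NRCS table: fallow, bare soil, soil group C → CN(II) = 91
Adjust CN=91 to AMC I: 4.2·91/(10 − 0.058·91) → (1911/5) ÷ (2361/500) = 63700/787 ≈ 80.940

CN_adj = 63700/787 ≈ 80.940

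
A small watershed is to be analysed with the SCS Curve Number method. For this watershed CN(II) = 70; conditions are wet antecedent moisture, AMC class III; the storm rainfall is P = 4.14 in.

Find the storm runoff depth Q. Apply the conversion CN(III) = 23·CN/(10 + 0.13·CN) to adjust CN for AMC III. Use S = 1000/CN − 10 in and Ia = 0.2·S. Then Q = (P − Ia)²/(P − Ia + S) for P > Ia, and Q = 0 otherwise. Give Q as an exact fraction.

Q = 306575643/121627450 in ≈ 2.521 in

Adjust CN=70 to AMC III: 23·70/(10 + 0.13·70) → 1610 ÷ (191/10) = 16100/191 ≈ 84.293
Retention S: 1000/CN − 10 with CN=84.293 → S = 300/161 ≈ 1.863 in
Ia = 0.2S: 0.2·1.863 = 0.373 in (exactly 60/161)
Since P=4.140 > Ia=0.373: effective rainfall P−Ia = 30327/8050 in
Q = (30327/8050)²/((30327/8050) + 300/161) = (919726929/64802500)/(45327/8050) = 306575643/121627450 in ≈ 2.521 in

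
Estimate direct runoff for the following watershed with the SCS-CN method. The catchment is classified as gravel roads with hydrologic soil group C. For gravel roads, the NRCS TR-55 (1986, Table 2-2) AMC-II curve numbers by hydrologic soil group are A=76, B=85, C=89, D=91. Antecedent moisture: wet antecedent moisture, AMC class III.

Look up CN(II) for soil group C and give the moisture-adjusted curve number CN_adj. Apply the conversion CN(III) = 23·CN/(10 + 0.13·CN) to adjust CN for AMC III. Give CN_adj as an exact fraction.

NRCS table: gravel roads, soil group C → CN(II) = 89
CN(III) from CN(II)=89: (23·89)/(10 + 0.13·89) = 204700/2157 ≈ 94.900

CN_adj = 204700/2157 ≈ 94.900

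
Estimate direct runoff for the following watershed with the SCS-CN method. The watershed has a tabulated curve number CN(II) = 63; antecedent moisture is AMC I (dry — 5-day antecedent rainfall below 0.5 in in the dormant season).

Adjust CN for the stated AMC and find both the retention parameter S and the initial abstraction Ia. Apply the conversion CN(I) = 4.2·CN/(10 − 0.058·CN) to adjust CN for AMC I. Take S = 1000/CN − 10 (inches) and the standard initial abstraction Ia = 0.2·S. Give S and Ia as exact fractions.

Dry (AMC I): CN(I) = 4.2·63/(10 − 0.058·63) = (1323/5)/(3173/500) = 132300/3173 ≈ 41.696
S = 1000/(132300/3173) − 10 = 18500/1323 in ≈ 13.983 in
Ia = 0.2·(18500/1323) = 3700/1323 in ≈ 2.797 in

S = 18500/1323 in ≈ 13.983 in; Ia = 3700/1323 in ≈ 2.797 in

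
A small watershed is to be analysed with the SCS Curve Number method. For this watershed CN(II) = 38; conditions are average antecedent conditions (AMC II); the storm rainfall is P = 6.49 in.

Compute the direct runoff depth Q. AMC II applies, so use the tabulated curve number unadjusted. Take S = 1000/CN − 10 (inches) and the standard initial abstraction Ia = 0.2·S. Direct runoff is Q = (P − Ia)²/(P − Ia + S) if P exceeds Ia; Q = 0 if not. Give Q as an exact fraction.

CN(II) = 38; AMC II needs no correction.
Max retention: S = 1000/38 − 10 = 310/19 in (≈ 16.316 in)
Ia = 0.2S: 0.2·16.316 = 3.263 in (exactly 62/19)
Excess rainfall: 6.490 − 3.263 = 3.227 in; P > Ia so Q > 0
Q = (6131/1900)²/((6131/1900) + 310/19) = (37589161/3610000)/(37131/1900) = 37589161/70548900 in ≈ 0.533 in

Q = 37589161/70548900 in ≈ 0.533 in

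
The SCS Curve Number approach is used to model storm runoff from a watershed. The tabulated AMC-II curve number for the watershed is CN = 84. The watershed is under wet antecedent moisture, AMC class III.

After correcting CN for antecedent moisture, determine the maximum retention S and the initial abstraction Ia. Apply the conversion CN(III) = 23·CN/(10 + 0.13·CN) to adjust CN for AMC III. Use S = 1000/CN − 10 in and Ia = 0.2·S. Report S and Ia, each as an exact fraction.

CN(III) from CN(II)=84: (23·84)/(10 + 0.13·84) = 48300/523 ≈ 92.352
Max retention: S = 1000/(48300/523) − 10 = 400/483 in (≈ 0.828 in)
Initial abstraction Ia = S/5 = (400/483)/5 = 80/483 ≈ 0.166 in

S = 400/483 in ≈ 0.828 in; Ia = 80/483 in ≈ 0.166 in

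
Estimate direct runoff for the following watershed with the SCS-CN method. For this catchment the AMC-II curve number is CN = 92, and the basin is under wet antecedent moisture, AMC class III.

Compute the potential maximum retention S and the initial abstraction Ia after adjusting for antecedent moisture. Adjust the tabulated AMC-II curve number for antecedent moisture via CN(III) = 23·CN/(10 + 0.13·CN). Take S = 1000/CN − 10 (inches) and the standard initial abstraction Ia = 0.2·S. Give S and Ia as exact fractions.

S = 200/529 in ≈ 0.378 in; Ia = 40/529 in ≈ 0.076 in

Adjust CN=92 to AMC III: 23·92/(10 + 0.13·92) → 2116 ÷ (549/25) = 52900/549 ≈ 96.357
Max retention: S = 1000/(52900/549) − 10 = 200/529 in (≈ 0.378 in)
Initial abstraction Ia = S/5 = (200/529)/5 = 40/529 ≈ 0.076 in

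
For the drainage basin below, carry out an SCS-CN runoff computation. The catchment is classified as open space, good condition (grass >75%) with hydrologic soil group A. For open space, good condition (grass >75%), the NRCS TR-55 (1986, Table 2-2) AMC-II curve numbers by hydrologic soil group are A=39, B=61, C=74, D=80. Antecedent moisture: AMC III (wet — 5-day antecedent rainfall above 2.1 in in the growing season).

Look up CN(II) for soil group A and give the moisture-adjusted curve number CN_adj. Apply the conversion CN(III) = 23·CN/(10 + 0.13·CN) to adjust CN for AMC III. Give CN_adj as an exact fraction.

NRCS table: open space, good condition (grass >75%), soil group A → CN(II) = 39
Adjust CN=39 to AMC III: 23·39/(10 + 0.13·39) → 897 ÷ (1507/100) = 89700/1507 ≈ 59.522

CN_adj = 89700/1507 ≈ 59.522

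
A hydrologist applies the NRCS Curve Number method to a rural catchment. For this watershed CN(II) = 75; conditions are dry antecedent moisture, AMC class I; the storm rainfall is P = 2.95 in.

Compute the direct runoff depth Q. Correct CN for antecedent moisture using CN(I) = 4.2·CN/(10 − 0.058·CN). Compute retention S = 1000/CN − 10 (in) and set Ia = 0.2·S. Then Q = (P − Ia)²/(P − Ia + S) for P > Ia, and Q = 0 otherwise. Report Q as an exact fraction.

Dry (AMC I): CN(I) = 4.2·75/(10 − 0.058·75) = 315/(113/20) = 6300/113 ≈ 55.752
S = 1000/(6300/113) − 10 = 500/63 in ≈ 7.937 in
Initial abstraction Ia = S/5 = (500/63)/5 = 100/63 ≈ 1.587 in
Since P=2.950 > Ia=1.587: effective rainfall P−Ia = 1717/1260 in
Runoff Q = (P−Ia)²/(P−Ia+S) = (1.363)²/(1.363+7.937) = 2948089/14763420 ≈ 0.200 in

Q = 2948089/14763420 in ≈ 0.200 in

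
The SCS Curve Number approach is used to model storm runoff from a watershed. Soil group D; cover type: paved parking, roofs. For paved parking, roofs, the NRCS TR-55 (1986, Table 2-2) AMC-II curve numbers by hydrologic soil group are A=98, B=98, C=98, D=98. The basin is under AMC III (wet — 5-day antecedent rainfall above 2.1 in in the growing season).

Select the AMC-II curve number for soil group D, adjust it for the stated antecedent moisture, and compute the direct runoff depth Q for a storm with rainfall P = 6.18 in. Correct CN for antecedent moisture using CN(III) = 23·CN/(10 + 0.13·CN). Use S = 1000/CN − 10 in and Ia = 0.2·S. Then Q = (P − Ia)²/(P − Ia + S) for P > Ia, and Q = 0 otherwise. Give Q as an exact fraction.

Q = 120577701049/19848893050 in ≈ 6.075 in

NRCS table: paved parking, roofs, soil group D → CN(II) = 98
Wet (AMC III): CN(III) = 23·98/(10 + 0.13·98) = 2254/(1137/50) = 112700/1137 ≈ 99.120
Retention S: 1000/CN − 10 with CN=99.120 → S = 100/1127 ≈ 0.089 in
Ia = 0.2S: 0.2·0.089 = 0.018 in (exactly 20/1127)
P − Ia = 6.180 − 0.018 = 347243/56350 ≈ 6.162 in (> 0, runoff occurs)
Q: (347243/56350)² ÷ (352243/56350) = 120577701049/19848893050 in (≈ 6.075 in)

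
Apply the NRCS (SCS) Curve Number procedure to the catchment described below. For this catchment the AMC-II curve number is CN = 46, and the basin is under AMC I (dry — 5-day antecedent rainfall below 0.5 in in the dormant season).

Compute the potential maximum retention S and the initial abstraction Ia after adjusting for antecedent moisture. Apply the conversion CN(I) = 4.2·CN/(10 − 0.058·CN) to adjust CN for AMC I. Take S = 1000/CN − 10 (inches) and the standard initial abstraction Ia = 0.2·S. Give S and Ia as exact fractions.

Dry (AMC I): CN(I) = 4.2·46/(10 − 0.058·46) = (966/5)/(1833/250) = 16100/611 ≈ 26.350
S = 1000/(16100/611) − 10 = 4500/161 in ≈ 27.950 in
Ia = 0.2S: 0.2·27.950 = 5.590 in (exactly 900/161)

S = 4500/161 in ≈ 27.950 in; Ia = 900/161 in ≈ 5.590 in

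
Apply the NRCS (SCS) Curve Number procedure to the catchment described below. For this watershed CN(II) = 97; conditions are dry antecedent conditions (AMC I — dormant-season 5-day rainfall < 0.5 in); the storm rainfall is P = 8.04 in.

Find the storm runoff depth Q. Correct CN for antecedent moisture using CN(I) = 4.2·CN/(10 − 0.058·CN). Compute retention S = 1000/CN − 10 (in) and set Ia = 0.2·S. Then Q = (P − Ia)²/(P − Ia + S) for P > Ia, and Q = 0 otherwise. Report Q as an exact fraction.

Adjust CN=97 to AMC I: 4.2·97/(10 − 0.058·97) → (2037/5) ÷ (2187/500) = 67900/729 ≈ 93.141
S = 1000/(67900/729) − 10 = 500/679 in ≈ 0.736 in
Initial abstraction Ia = S/5 = (500/679)/5 = 100/679 ≈ 0.147 in
P − Ia = 8.040 − 0.147 = 133979/16975 ≈ 7.893 in (> 0, runoff occurs)
Runoff Q = (P−Ia)²/(P−Ia+S) = (7.893)²/(7.893+0.736) = 17950372441/2486481025 ≈ 7.219 in

Q = 17950372441/2486481025 in ≈ 7.219 in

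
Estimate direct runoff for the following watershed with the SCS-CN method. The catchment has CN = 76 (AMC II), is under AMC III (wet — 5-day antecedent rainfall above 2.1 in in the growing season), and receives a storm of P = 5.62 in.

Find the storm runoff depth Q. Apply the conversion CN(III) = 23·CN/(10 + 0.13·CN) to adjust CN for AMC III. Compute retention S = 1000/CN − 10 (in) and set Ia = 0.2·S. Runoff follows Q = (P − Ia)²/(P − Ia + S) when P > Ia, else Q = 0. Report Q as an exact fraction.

CN(III) from CN(II)=76: (23·76)/(10 + 0.13·76) = 43700/497 ≈ 87.928
Max retention: S = 1000/(43700/497) − 10 = 600/437 in (≈ 1.373 in)
Ia = 0.2S: 0.2·1.373 = 0.275 in (exactly 120/437)
P − Ia = 5.620 − 0.275 = 116797/21850 ≈ 5.345 in (> 0, runoff occurs)
Runoff Q = (P−Ia)²/(P−Ia+S) = (5.345)²/(5.345+1.373) = 13641539209/3207514450 ≈ 4.253 in

Q = 13641539209/3207514450 in ≈ 4.253 in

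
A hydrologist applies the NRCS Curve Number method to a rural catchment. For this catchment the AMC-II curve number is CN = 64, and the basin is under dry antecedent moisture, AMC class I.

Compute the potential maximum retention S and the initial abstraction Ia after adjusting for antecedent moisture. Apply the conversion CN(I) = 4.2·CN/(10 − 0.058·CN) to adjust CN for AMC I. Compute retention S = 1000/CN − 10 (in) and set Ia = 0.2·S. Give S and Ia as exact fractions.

S = 375/28 in ≈ 13.393 in; Ia = 75/28 in ≈ 2.679 in

CN(I) from CN(II)=64: (4.2·64)/(10 − 0.058·64) = 5600/131 ≈ 42.748
Max retention: S = 1000/(5600/131) − 10 = 375/28 in (≈ 13.393 in)
Ia = 0.2S: 0.2·13.393 = 2.679 in (exactly 75/28)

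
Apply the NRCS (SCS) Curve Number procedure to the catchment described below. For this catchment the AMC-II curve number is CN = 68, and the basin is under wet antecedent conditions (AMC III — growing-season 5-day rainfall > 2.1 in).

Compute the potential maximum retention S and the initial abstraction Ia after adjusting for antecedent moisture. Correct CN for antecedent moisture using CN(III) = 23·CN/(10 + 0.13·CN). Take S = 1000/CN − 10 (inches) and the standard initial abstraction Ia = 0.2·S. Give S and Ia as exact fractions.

CN(III) from CN(II)=68: (23·68)/(10 + 0.13·68) = 39100/471 ≈ 83.015
Retention S: 1000/CN − 10 with CN=83.015 → S = 800/391 ≈ 2.046 in
Ia = 0.2S: 0.2·2.046 = 0.409 in (exactly 160/391)

S = 800/391 in ≈ 2.046 in; Ia = 160/391 in ≈ 0.409 in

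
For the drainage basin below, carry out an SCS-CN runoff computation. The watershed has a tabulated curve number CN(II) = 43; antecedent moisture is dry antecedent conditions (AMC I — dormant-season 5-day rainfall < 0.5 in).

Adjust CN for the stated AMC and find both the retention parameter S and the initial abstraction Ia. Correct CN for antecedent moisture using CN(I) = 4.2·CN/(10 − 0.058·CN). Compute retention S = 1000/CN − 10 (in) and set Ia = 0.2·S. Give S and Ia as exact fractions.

S = 9500/301 in ≈ 31.561 in; Ia = 1900/301 in ≈ 6.312 in

Dry (AMC I): CN(I) = 4.2·43/(10 − 0.058·43) = (903/5)/(3753/500) = 30100/1251 ≈ 24.061
Max retention: S = 1000/(30100/1251) − 10 = 9500/301 in (≈ 31.561 in)
Ia = 0.2S: 0.2·31.561 = 6.312 in (exactly 1900/301)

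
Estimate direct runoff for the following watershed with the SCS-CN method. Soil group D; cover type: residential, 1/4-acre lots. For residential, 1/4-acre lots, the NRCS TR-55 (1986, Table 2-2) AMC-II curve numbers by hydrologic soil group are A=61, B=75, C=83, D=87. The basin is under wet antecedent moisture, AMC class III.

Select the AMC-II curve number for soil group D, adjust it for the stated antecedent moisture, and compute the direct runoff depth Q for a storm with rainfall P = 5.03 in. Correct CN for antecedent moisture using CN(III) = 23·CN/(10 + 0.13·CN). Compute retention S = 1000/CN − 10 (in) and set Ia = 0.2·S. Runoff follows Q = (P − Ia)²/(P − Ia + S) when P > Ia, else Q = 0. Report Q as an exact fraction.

Q = 961386133009/222211650300 in ≈ 4.326 in

NRCS table: residential, 1/4-acre lots, soil group D → CN(II) = 87
Wet (AMC III): CN(III) = 23·87/(10 + 0.13·87) = 2001/(2131/100) = 200100/2131 ≈ 93.900
Retention S: 1000/CN − 10 with CN=93.900 → S = 1300/2001 ≈ 0.650 in
Initial abstraction Ia = S/5 = (1300/2001)/5 = 260/2001 ≈ 0.130 in
Since P=5.030 > Ia=0.130: effective rainfall P−Ia = 980503/200100 in
Q: (980503/200100)² ÷ (1110503/200100) = 961386133009/222211650300 in (≈ 4.326 in)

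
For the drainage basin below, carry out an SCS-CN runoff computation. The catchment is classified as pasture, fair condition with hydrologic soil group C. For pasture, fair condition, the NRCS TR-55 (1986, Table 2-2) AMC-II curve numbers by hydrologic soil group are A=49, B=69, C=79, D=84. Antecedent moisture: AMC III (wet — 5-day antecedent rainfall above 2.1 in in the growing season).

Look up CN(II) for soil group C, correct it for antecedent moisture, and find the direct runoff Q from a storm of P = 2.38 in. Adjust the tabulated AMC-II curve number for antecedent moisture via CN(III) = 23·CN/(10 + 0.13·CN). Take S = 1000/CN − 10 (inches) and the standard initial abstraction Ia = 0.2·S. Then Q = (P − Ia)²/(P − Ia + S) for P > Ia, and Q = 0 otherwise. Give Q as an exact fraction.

Q = 777796321/556637950 in ≈ 1.397 in

NRCS table: pasture, fair condition, soil group C → CN(II) = 79
Adjust CN=79 to AMC III: 23·79/(10 + 0.13·79) → 1817 ÷ (2027/100) = 181700/2027 ≈ 89.640
Max retention: S = 1000/(181700/2027) − 10 = 2100/1817 in (≈ 1.156 in)
Ia = 0.2·(2100/1817) = 420/1817 in ≈ 0.231 in
Since P=2.380 > Ia=0.231: effective rainfall P−Ia = 195223/90850 in
Q = (195223/90850)²/((195223/90850) + 2100/1817) = (38112019729/8253722500)/(300223/90850) = 777796321/556637950 in ≈ 1.397 in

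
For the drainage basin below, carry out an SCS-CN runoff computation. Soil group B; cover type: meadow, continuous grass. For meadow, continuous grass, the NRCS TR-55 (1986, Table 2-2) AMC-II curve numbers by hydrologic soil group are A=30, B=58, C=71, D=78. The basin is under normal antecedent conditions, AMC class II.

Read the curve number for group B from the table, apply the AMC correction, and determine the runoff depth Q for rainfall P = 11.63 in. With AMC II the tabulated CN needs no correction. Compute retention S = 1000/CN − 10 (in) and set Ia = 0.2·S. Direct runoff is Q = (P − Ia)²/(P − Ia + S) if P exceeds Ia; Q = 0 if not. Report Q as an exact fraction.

Q = 871843729/146528300 in ≈ 5.950 in

NRCS table: meadow, continuous grass, soil group B → CN(II) = 58
Average conditions: CN = 58 (no AMC adjustment).
S = 1000/58 − 10 = 210/29 in ≈ 7.241 in
Ia = 0.2·(210/29) = 42/29 in ≈ 1.448 in
Excess rainfall: 11.630 − 1.448 = 10.182 in; P > Ia so Q > 0
Runoff Q = (P−Ia)²/(P−Ia+S) = (10.182)²/(10.182+7.241) = 871843729/146528300 ≈ 5.950 in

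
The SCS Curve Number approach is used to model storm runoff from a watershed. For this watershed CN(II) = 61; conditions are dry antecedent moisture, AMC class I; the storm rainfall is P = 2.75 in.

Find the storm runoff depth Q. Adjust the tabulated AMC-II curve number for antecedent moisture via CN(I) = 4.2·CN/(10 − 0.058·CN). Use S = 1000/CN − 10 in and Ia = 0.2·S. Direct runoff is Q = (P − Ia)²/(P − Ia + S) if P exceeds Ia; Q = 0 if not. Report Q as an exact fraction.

Dry (AMC I): CN(I) = 4.2·61/(10 − 0.058·61) = (1281/5)/(3231/500) = 42700/1077 ≈ 39.647
Retention S: 1000/CN − 10 with CN=39.647 → S = 6500/427 ≈ 15.222 in
Initial abstraction Ia = S/5 = (6500/427)/5 = 1300/427 ≈ 3.044 in
P = 2.750 ≤ Ia = 3.044 in: entire storm abstracted, Q = 0.

Q = 0 in ≈ 0.000 in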